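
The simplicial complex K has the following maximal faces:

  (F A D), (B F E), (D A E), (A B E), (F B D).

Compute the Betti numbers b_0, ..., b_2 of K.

b_0 = 1, b_1 = 1, b_2 = 0.

Fix the vertex order A < B < D < E < F and write every simplex with vertices in increasing order. Then dim K = 2 and the simplices of K are:

  0-simplices (5): A, B, D, E, F
  1-simplices (10): AB, AD, AE, AF, BD, BE, BF, DE, DF, EF
  2-simplices (5): ABE, ADE, ADF, BDF, BEF

so the chain groups are C_0 ≅ Z^5, C_1 ≅ Z^10, C_2 ≅ Z^5.

∂_1: C_1 → C_0 is given by ∂[p,q] = [q] − [p]. For instance
  ∂DF = F − D.
As a 5×10 matrix over Z this has rank 4, with invariant factors (1,1,1,1).

Boundary ∂_2: C_2 → C_1 acts by ∂[p,q,r] = [q,r] − [p,r] + [p,q]. For instance
  ∂ADE = DE − AE + AD,
  ∂BDF = DF − BF + BD.
As a 10×5 matrix over Z this has rank 5, with invariant factors (1,1,1,1,1).

Computing H_k = (kernel of ∂_k) / (image of ∂_{k+1}):

  H_0: rank C_0 − rank ∂_1 = 5 − 4 = 1, and the invariant factors of ∂_1 are all 1, so H_0 ≅ Z.
  H_1: rank ker ∂_1 − rank ∂_2 = (10 − 4) − 5 = 1, and the invariant factors of ∂_2 are all 1, so H_1 ≅ Z.
  H_2: rank ker ∂_2 − rank ∂_3 = (5 − 5) − 0 = 0, and there is no ∂_3, so H_2 ≅ 0.

As a check, the Euler characteristic is 5 − 10 + 5 = 0, which agrees with 1 − 1 + 0 = 0.

Hence the Betti numbers are b_0 = 1, b_1 = 1, b_2 = 0.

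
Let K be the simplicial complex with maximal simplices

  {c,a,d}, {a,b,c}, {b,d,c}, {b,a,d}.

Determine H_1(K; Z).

Order the vertices as a < b < c < d. Listing each simplex with vertices in this order, K has dimension 2 with simplices:

  0-simplices (4): a, b, c, d
  1-simplices (6): ab, ac, ad, bc, bd, cd
  2-simplices (4): abc, abd, acd, bcd

giving chain groups C_0 ≅ Z^4, C_1 ≅ Z^6, C_2 ≅ Z^4.

The boundary map ∂_1: C_1 → C_0 is given by ∂[p,q] = [q] − [p]. For instance
  ∂cd = d − c.
As a 4×6 matrix over Z this has rank 3, with invariant factors (1,1,1).

The boundary map ∂_2: C_2 → C_1 sends each 2-simplex [p,q,r] to [q,r] − [p,r] + [p,q]. For instance
  ∂abd = bd − ad + ab,
  ∂acd = cd − ad + ac.
The resulting 6×4 matrix has rank 3, and its Smith normal form has invariant factors (1,1,1).

Computing H_k = (kernel of ∂_k) / (image of ∂_{k+1}):

  H_1: rank ker ∂_1 − rank ∂_2 = (6 − 3) − 3 = 0, and the invariant factors of ∂_2 are all 1, so H_1 = 0.

H_1 ≅ 0.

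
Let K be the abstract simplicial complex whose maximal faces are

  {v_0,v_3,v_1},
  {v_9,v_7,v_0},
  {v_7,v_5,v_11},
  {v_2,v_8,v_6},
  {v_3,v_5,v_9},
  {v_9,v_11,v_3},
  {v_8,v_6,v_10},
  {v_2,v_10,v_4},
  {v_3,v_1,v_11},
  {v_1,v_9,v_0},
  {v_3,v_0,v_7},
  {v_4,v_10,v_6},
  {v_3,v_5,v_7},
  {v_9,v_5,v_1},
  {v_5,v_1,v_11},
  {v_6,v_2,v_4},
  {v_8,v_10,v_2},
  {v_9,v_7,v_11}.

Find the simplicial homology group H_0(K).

H_0 ≅ Z^2.

Fix the vertex order v_0 < v_1 < v_2 < v_3 < v_4 < v_5 < v_6 < v_7 < v_8 < v_9 < v_10 < v_11 and write every simplex with vertices in increasing order. Then dim K = 2 and the simplices of K are:

  0-simplices (12): [v_0], [v_1], [v_2], [v_3], [v_4], [v_5], [v_6], [v_7], [v_8], [v_9], [v_10], [v_11]
  1-simplices (27): (27 of them)
  2-simplices (18): (18 of them)

giving chain groups C_0 ≅ Z^12, C_1 ≅ Z^27, C_2 ≅ Z^18.

Boundary ∂_1: C_1 → C_0 is given by ∂[p,q] = [q] − [p]. For instance
  ∂[v_1,v_9] = [v_9] − [v_1].
This gives a 12×27 integer matrix of rank 10; reducing to Smith normal form yields diagonal entries (1,1,1,1,1,1,1,1,1,1).

The boundary map ∂_2: C_2 → C_1 maps a triangle to the signed sum of its edges. For instance
  ∂[v_3,v_5,v_9] = [v_5,v_9] − [v_3,v_9] + [v_3,v_5],
  ∂[v_3,v_9,v_11] = [v_9,v_11] − [v_3,v_11] + [v_3,v_9].
The 27×18 boundary matrix has rank 17 and Smith normal form diag(1,1,1,1,1,1,1,1,1,1,1,1,1,1,1,1,2).

Reading off H_k = ker ∂_k / im ∂_{k+1}:

  H_0: rank C_0 − rank ∂_1 = 12 − 10 = 2, and the invariant factors of ∂_1 are all 1, so H_0 = Z^2.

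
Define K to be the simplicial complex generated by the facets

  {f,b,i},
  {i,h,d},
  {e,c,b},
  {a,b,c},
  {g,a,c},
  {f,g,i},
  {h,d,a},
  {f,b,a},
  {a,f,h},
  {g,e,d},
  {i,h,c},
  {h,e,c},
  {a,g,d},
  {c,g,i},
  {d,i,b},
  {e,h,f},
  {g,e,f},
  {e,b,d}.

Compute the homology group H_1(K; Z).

H_1 = Z^2.

Fix the vertex order a < b < c < d < e < f < g < h < i and write every simplex with vertices in increasing order. Then dim K = 2 and the simplices of K are:

  0-simplices (9): a, b, c, d, e, f, g, h, i
  1-simplices (27): ab, ac, ad, af, ag, ah, bc, bd, be, bf, bi, ce, cg, ch, ci, de, dg, dh, di, ef, eg, eh, fg, fh, fi, gi, hi
  2-simplices (18): abc, abf, acg, adg, adh, afh, bce, bde, bdi, bfi, ceh, cgi, chi, deg, dhi, efg, efh, fgi

Hence C_0 ≅ Z^9, C_1 ≅ Z^27, C_2 ≅ Z^18.

The boundary map ∂_1: C_1 → C_0 sends each edge [p,q] (with p < q) to q − p.
The 9×27 boundary matrix has rank 8 and Smith normal form diag(1,1,1,1,1,1,1,1).

∂_2: C_2 → C_1 acts by ∂[p,q,r] = [q,r] − [p,r] + [p,q]. For instance
  ∂cgi = gi − ci + cg,
  ∂bde = de − be + bd.
This gives a 27×18 integer matrix of rank 17; reducing to Smith normal form yields diagonal entries (1,1,1,1,1,1,1,1,1,1,1,1,1,1,1,1,1).

Computing H_k = (kernel of ∂_k) / (image of ∂_{k+1}):

  H_1: rank ker ∂_1 − rank ∂_2 = (27 − 8) − 17 = 2, and the invariant factors of ∂_2 are all 1, so H_1 = Z^2.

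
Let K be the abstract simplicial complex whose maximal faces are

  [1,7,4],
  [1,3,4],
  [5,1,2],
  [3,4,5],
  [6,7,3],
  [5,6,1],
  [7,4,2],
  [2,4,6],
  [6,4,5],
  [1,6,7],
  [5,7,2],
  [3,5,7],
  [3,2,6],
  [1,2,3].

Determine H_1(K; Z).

H_1 ≅ Z^2.

We work with the vertex ordering 1 < 2 < 3 < 4 < 5 < 6 < 7. The simplices of K, each written with vertices in increasing order, are:

  0-simplices (7): [1], [2], [3], [4], [5], [6], [7]
  1-simplices (21): [1,2], [1,3], [1,4], [1,5], [1,6], [1,7], [2,3], [2,4], [2,5], [2,6], [2,7], [3,4], [3,5], [3,6], [3,7], [4,5], [4,6], [4,7], [5,6], [5,7], [6,7]
  2-simplices (14): [1,2,3], [1,2,5], [1,3,4], [1,4,7], [1,5,6], [1,6,7], [2,3,6], [2,4,6], [2,4,7], [2,5,7], [3,4,5], [3,5,7], [3,6,7], [4,5,6]

Hence C_0 ≅ Z^7, C_1 ≅ Z^21, C_2 ≅ Z^14.

Boundary ∂_1: C_1 → C_0 maps an edge to its endpoints' difference, ∂[p,q] = q − p. For instance
  ∂[2,5] = [5] − [2].
The resulting 7×21 matrix has rank 6, and its Smith normal form has invariant factors (1,1,1,1,1,1).

∂_2: C_2 → C_1 sends each 2-simplex [p,q,r] to [q,r] − [p,r] + [p,q]. For instance
  ∂[2,4,7] = [4,7] − [2,7] + [2,4],
  ∂[1,5,6] = [5,6] − [1,6] + [1,5].
This gives a 21×14 integer matrix of rank 13; reducing to Smith normal form yields diagonal entries (1,1,1,1,1,1,1,1,1,1,1,1,1).

From H_k ≅ ker(∂_k) / im(∂_{k+1}) we obtain:

  H_1: rank ker ∂_1 − rank ∂_2 = (21 − 6) − 13 = 2, and the invariant factors of ∂_2 are all 1, so H_1 ≅ Z^2.

(K is a triangulation of the torus T^2.)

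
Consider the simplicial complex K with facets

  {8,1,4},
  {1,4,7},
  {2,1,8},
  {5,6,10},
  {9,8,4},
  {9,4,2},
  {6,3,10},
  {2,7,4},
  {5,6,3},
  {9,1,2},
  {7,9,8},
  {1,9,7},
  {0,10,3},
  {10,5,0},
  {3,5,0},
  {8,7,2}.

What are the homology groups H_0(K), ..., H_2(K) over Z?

H_0 = Z^2,  H_1 = Z/2Z,  H_2 = Z.

Take the total order 0 < 1 < 2 < 3 < 4 < 5 < 6 < 7 < 8 < 9 < 10 on the vertex set. Then K (dimension 2) consists of the simplices:

  0-simplices (11): [0], [1], [2], [3], [4], [5], [6], [7], [8], [9], [10]
  1-simplices (24): (24 of them)
  2-simplices (16): [0,3,5], [0,3,10], [0,5,10], [1,2,8], [1,2,9], [1,4,7], [1,4,8], [1,7,9], [2,4,7], [2,4,9], [2,7,8], [3,5,6], [3,6,10], [4,8,9], [5,6,10], [7,8,9]

Hence C_0 ≅ Z^11, C_1 ≅ Z^24, C_2 ≅ Z^16.

∂_1: C_1 → C_0 is given by ∂[p,q] = [q] − [p]. For instance
  ∂[1,8] = [8] − [1].
The resulting 11×24 matrix has rank 9, and its Smith normal form has invariant factors (1,1,1,1,1,1,1,1,1).

Boundary ∂_2: C_2 → C_1 acts by ∂[p,q,r] = [q,r] − [p,r] + [p,q]. For instance
  ∂[4,8,9] = [8,9] − [4,9] + [4,8],
  ∂[1,7,9] = [7,9] − [1,9] + [1,7].
This gives a 24×16 integer matrix of rank 15; reducing to Smith normal form yields diagonal entries (1,1,1,1,1,1,1,1,1,1,1,1,1,1,2).

Now H_k = ker ∂_k / im ∂_{k+1}, so:

  H_0: rank C_0 − rank ∂_1 = 11 − 9 = 2, and the invariant factors of ∂_1 are all 1, so H_0 = Z^2.
  H_1: rank ker ∂_1 − rank ∂_2 = (24 − 9) − 15 = 0, and ∂_2 has invariant factor 2 > 1, so H_1 = Z/2Z.
  H_2: rank ker ∂_2 − rank ∂_3 = (16 − 15) − 0 = 1, and there is no ∂_3, so H_2 = Z.

As a check, the Euler characteristic is 11 − 24 + 16 = 3, which agrees with 2 − 0 + 1 = 3.
(K is a triangulation of the disjoint union of the real projective plane RP^2 and the 2-sphere S^2.)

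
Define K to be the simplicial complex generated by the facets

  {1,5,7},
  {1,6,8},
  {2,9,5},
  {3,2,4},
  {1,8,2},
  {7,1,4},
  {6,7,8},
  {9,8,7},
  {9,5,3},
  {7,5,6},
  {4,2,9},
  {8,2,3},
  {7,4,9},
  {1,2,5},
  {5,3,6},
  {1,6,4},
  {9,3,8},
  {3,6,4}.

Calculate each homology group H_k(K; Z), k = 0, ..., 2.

H_0 ≅ Z,  H_1 ≅ Z ⊕ Z/2,  H_2 = 0.

We work with the vertex ordering 1 < 2 < 3 < 4 < 5 < 6 < 7 < 8 < 9. The simplices of K, each written with vertices in increasing order, are:

  0-simplices (9): [1], [2], [3], [4], [5], [6], [7], [8], [9]
  1-simplices (27): (27 of them)
  2-simplices (18): [1,2,5], [1,2,8], [1,4,6], [1,4,7], [1,5,7], [1,6,8], [2,3,4], [2,3,8], [2,4,9], [2,5,9], [3,4,6], [3,5,6], [3,5,9], [3,8,9], [4,7,9], [5,6,7], [6,7,8], [7,8,9]

giving chain groups C_0 ≅ Z^9, C_1 ≅ Z^27, C_2 ≅ Z^18.

The boundary map ∂_1: C_1 → C_0 sends each edge [p,q] (with p < q) to q − p.
The resulting 9×27 matrix has rank 8, and its Smith normal form has invariant factors (1,1,1,1,1,1,1,1).

The boundary map ∂_2: C_2 → C_1 sends each 2-simplex [p,q,r] to [q,r] − [p,r] + [p,q]. For instance
  ∂[3,5,6] = [5,6] − [3,6] + [3,5],
  ∂[3,5,9] = [5,9] − [3,9] + [3,5].
The resulting 27×18 matrix has rank 18, and its Smith normal form has invariant factors (1,1,1,1,1,1,1,1,1,1,1,1,1,1,1,1,1,2).

Computing H_k = (kernel of ∂_k) / (image of ∂_{k+1}):

  H_0: rank C_0 − rank ∂_1 = 9 − 8 = 1, and the invariant factors of ∂_1 are all 1, so H_0 = Z.
  H_1: rank ker ∂_1 − rank ∂_2 = (27 − 8) − 18 = 1, and ∂_2 has invariant factor 2 > 1, so H_1 = Z ⊕ Z/2.
  H_2: rank ker ∂_2 − rank ∂_3 = (18 − 18) − 0 = 0, and there is no ∂_3, so H_2 = 0.

As a check, the Euler characteristic is 9 − 27 + 18 = 0, which agrees with 1 − 1 + 0 = 0.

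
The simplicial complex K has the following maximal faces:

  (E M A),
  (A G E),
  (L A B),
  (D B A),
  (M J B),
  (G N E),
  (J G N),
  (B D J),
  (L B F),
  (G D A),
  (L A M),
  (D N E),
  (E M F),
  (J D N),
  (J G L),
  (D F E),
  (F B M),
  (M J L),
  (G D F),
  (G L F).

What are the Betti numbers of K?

b_0 = 1, b_1 = 1, b_2 = 0.

Order the vertices as A < B < D < E < F < G < J < L < M < N. Listing each simplex with vertices in this order, K has dimension 2 with simplices:

  0-simplices (10): A, B, D, E, F, G, J, L, M, N
  1-simplices (30): AB, AD, AE, AG, AL, AM, BD, BF, BJ, BL, BM, DE, DF, DG, DJ, DN, EF, EG, EM, EN, FG, FL, FM, GJ, GL, GN, JL, JM, JN, LM
  2-simplices (20): ABD, ABL, ADG, AEG, AEM, ALM, BDJ, BFL, BFM, BJM, DEF, DEN, DFG, DJN, EFM, EGN, FGL, GJL, GJN, JLM

Hence C_0 ≅ Z^10, C_1 ≅ Z^30, C_2 ≅ Z^20.

Boundary ∂_1: C_1 → C_0 is given by ∂[p,q] = [q] − [p]. For instance
  ∂BL = L − B.
As a 10×30 matrix over Z this has rank 9, with invariant factors (1,1,1,1,1,1,1,1,1).

∂_2: C_2 → C_1 acts by ∂[p,q,r] = [q,r] − [p,r] + [p,q]. For instance
  ∂BJM = JM − BM + BJ,
  ∂BFL = FL − BL + BF.
The resulting 30×20 matrix has rank 20, and its Smith normal form has invariant factors (1,1,1,1,1,1,1,1,1,1,1,1,1,1,1,1,1,1,1,2).

Now H_k = ker ∂_k / im ∂_{k+1}, so:

  H_0: rank C_0 − rank ∂_1 = 10 − 9 = 1, and the invariant factors of ∂_1 are all 1, so H_0 = Z.
  H_1: rank ker ∂_1 − rank ∂_2 = (30 − 9) − 20 = 1, and ∂_2 has invariant factor 2 > 1, so H_1 = Z ⊕ Z/2Z.
  H_2: rank ker ∂_2 − rank ∂_3 = (20 − 20) − 0 = 0, and there is no ∂_3, so H_2 = 0.

Hence the Betti numbers are b_0 = 1, b_1 = 1, b_2 = 0.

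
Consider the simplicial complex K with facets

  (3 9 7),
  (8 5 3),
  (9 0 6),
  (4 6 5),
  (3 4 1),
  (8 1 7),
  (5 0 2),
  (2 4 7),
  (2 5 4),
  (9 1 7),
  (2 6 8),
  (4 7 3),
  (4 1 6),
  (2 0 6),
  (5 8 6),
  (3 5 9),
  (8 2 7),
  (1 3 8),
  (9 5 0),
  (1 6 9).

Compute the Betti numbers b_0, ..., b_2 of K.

K has 10 vertices, 30 edges, 20 triangles.
rank ∂_0 = 0, rank ∂_1 = 9 ⇒ b_0 = 10 − 0 − 9 = 1; all invariant factors of ∂_1 are 1 so no torsion. So H_0 ≅ Z.
rank ∂_1 = 9, rank ∂_2 = 20 ⇒ b_1 = 30 − 9 − 20 = 1; ∂_2 has invariant factor(s) [2] giving torsion. So H_1 ≅ Z ⊕ Z/2.
rank ∂_2 = 20, rank ∂_3 = 0 ⇒ b_2 = 20 − 20 − 0 = 0. So H_2 ≅ 0.

b_0 = 1, b_1 = 1, b_2 = 0.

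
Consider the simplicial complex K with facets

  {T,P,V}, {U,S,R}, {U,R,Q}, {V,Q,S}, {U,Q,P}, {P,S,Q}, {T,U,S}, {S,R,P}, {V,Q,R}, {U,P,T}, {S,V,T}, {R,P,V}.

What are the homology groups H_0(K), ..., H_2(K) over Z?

We work with the vertex ordering P < Q < R < S < T < U < V. The simplices of K, each written with vertices in increasing order, are:

  0-simplices (7): P, Q, R, S, T, U, V
  1-simplices (18): PQ, PR, PS, PT, PU, PV, QR, QS, QU, QV, RS, RU, RV, ST, SU, SV, TU, TV
  2-simplices (12): PQS, PQU, PRS, PRV, PTU, PTV, QRU, QRV, QSV, RSU, STU, STV

Hence C_0 ≅ Z^7, C_1 ≅ Z^18, C_2 ≅ Z^12.

The boundary map ∂_1: C_1 → C_0 maps an edge to its endpoints' difference, ∂[p,q] = q − p. For instance
  ∂PS = S − P.
The resulting 7×18 matrix has rank 6, and its Smith normal form has invariant factors (1,1,1,1,1,1).

Boundary ∂_2: C_2 → C_1 acts by ∂[p,q,r] = [q,r] − [p,r] + [p,q]. For instance
  ∂PTV = TV − PV + PT,
  ∂PRV = RV − PV + PR.
As a 18×12 matrix over Z this has rank 12, with invariant factors (1,1,1,1,1,1,1,1,1,1,1,2).

From H_k ≅ ker(∂_k) / im(∂_{k+1}) we obtain:

  H_0: rank C_0 − rank ∂_1 = 7 − 6 = 1, and the invariant factors of ∂_1 are all 1, so H_0 ≅ Z.
  H_1: rank ker ∂_1 − rank ∂_2 = (18 − 6) − 12 = 0, and ∂_2 has invariant factor 2 > 1, so H_1 ≅ Z/2Z.
  H_2: rank ker ∂_2 − rank ∂_3 = (12 − 12) − 0 = 0, and there is no ∂_3, so H_2 ≅ 0.

H_0 = Z,  H_1 = Z/2Z,  H_2 = 0.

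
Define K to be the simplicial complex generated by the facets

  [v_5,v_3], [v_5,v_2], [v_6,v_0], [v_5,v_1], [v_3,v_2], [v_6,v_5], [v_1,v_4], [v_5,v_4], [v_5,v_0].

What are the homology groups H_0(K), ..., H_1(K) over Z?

K has 7 vertices, 9 edges.
rank ∂_0 = 0, rank ∂_1 = 6 ⇒ b_0 = 7 − 0 − 6 = 1; all invariant factors of ∂_1 are 1 so no torsion. So H_0 = Z.
rank ∂_1 = 6, rank ∂_2 = 0 ⇒ b_1 = 9 − 6 − 0 = 3. So H_1 = Z^3.

H_0 ≅ Z,  H_1 ≅ Z^3.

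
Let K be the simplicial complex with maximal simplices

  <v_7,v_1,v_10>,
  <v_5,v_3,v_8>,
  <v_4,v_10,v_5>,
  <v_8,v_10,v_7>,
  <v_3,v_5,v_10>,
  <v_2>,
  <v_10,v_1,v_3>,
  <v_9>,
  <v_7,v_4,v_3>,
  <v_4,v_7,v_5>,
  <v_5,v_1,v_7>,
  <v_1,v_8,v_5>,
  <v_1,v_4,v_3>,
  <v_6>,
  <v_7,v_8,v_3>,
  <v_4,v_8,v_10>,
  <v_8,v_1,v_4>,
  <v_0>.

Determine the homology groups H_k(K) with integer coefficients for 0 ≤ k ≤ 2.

H_0 = Z^5,  H_1 = Z^2,  H_2 = Z.

Order the vertices as v_0 < v_1 < v_2 < v_3 < v_4 < v_5 < v_6 < v_7 < v_8 < v_9 < v_10. Listing each simplex with vertices in this order, K has dimension 2 with simplices:

  0-simplices (11): [v_0], [v_1], [v_2], [v_3], [v_4], [v_5], [v_6], [v_7], [v_8], [v_9], [v_10]
  1-simplices (21): (21 of them)
  2-simplices (14): (14 of them)

so the chain groups are C_0 ≅ Z^11, C_1 ≅ Z^21, C_2 ≅ Z^14.

∂_1: C_1 → C_0 maps an edge to its endpoints' difference, ∂[p,q] = q − p.
The resulting 11×21 matrix has rank 6, and its Smith normal form has invariant factors (1,1,1,1,1,1).

The boundary map ∂_2: C_2 → C_1 maps a triangle to the signed sum of its edges. For instance
  ∂[v_3,v_5,v_10] = [v_5,v_10] − [v_3,v_10] + [v_3,v_5],
  ∂[v_4,v_8,v_10] = [v_8,v_10] − [v_4,v_10] + [v_4,v_8].
This gives a 21×14 integer matrix of rank 13; reducing to Smith normal form yields diagonal entries (1,1,1,1,1,1,1,1,1,1,1,1,1).

From H_k ≅ ker(∂_k) / im(∂_{k+1}) we obtain:

  H_0: rank C_0 − rank ∂_1 = 11 − 6 = 5, and the invariant factors of ∂_1 are all 1, so H_0 ≅ Z^5.
  H_1: rank ker ∂_1 − rank ∂_2 = (21 − 6) − 13 = 2, and the invariant factors of ∂_2 are all 1, so H_1 ≅ Z^2.
  H_2: rank ker ∂_2 − rank ∂_3 = (14 − 13) − 0 = 1, and there is no ∂_3, so H_2 ≅ Z.

(K is a triangulation of the disjoint union of the torus T^2 and a set of 4 points.)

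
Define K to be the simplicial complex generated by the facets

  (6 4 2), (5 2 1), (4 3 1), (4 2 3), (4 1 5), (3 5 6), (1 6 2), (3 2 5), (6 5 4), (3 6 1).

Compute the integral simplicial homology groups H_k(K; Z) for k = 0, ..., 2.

H_0 = Z,  H_1 = Z/2Z,  H_2 = 0.

K has 6 vertices, 15 edges, 10 triangles.
rank ∂_0 = 0, rank ∂_1 = 5 ⇒ b_0 = 6 − 0 − 5 = 1; all invariant factors of ∂_1 are 1 so no torsion. So H_0 = Z.
rank ∂_1 = 5, rank ∂_2 = 10 ⇒ b_1 = 15 − 5 − 10 = 0; ∂_2 has invariant factor(s) [2] giving torsion. So H_1 = Z/2Z.
rank ∂_2 = 10, rank ∂_3 = 0 ⇒ b_2 = 10 − 10 − 0 = 0. So H_2 = 0.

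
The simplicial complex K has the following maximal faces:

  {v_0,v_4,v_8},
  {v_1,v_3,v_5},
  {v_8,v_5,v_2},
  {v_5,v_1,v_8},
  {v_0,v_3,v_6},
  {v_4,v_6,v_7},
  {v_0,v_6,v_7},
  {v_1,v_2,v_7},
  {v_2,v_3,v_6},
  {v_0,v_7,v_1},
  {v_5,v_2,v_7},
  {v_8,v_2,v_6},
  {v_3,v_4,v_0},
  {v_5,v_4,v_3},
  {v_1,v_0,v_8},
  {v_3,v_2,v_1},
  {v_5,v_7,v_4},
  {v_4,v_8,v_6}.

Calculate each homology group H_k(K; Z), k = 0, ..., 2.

H_0 ≅ Z,  H_1 ≅ Z ⊕ Z/2,  H_2 = 0.

Order the vertices as v_0 < v_1 < v_2 < v_3 < v_4 < v_5 < v_6 < v_7 < v_8. Listing each simplex with vertices in this order, K has dimension 2 with simplices:

  0-simplices (9): [v_0], [v_1], [v_2], [v_3], [v_4], [v_5], [v_6], [v_7], [v_8]
  1-simplices (27): (27 of them)
  2-simplices (18): (18 of them)

Hence C_0 ≅ Z^9, C_1 ≅ Z^27, C_2 ≅ Z^18.

∂_1: C_1 → C_0 sends each edge [p,q] (with p < q) to q − p.
As a 9×27 matrix over Z this has rank 8, with invariant factors (1,1,1,1,1,1,1,1).

Boundary ∂_2: C_2 → C_1 maps a triangle to the signed sum of its edges. For instance
  ∂[v_1,v_2,v_7] = [v_2,v_7] − [v_1,v_7] + [v_1,v_2],
  ∂[v_1,v_5,v_8] = [v_5,v_8] − [v_1,v_8] + [v_1,v_5].
The resulting 27×18 matrix has rank 18, and its Smith normal form has invariant factors (1,1,1,1,1,1,1,1,1,1,1,1,1,1,1,1,1,2).

From H_k ≅ ker(∂_k) / im(∂_{k+1}) we obtain:

  H_0: rank C_0 − rank ∂_1 = 9 − 8 = 1, and the invariant factors of ∂_1 are all 1, so H_0 = Z.
  H_1: rank ker ∂_1 − rank ∂_2 = (27 − 8) − 18 = 1, and ∂_2 has invariant factor 2 > 1, so H_1 = Z ⊕ Z/2.
  H_2: rank ker ∂_2 − rank ∂_3 = (18 − 18) − 0 = 0, and there is no ∂_3, so H_2 = 0.

(K is a triangulation of the Klein bottle.)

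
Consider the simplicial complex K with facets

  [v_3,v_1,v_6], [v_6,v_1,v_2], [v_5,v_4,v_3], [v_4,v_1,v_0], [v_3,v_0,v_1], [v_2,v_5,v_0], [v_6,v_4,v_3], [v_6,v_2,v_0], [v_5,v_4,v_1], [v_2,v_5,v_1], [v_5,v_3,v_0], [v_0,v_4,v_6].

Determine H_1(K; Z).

Fix the vertex order v_0 < v_1 < v_2 < v_3 < v_4 < v_5 < v_6 and write every simplex with vertices in increasing order. Then dim K = 2 and the simplices of K are:

  0-simplices (7): [v_0], [v_1], [v_2], [v_3], [v_4], [v_5], [v_6]
  1-simplices (18): (18 of them)
  2-simplices (12): (12 of them)

giving chain groups C_0 ≅ Z^7, C_1 ≅ Z^18, C_2 ≅ Z^12.

Boundary ∂_1: C_1 → C_0 sends each edge [p,q] (with p < q) to q − p. For instance
  ∂[v_3,v_4] = [v_4] − [v_3].
As a 7×18 matrix over Z this has rank 6, with invariant factors (1,1,1,1,1,1).

The boundary map ∂_2: C_2 → C_1 maps a triangle to the signed sum of its edges. For instance
  ∂[v_0,v_1,v_3] = [v_1,v_3] − [v_0,v_3] + [v_0,v_1],
  ∂[v_1,v_2,v_6] = [v_2,v_6] − [v_1,v_6] + [v_1,v_2].
The 18×12 boundary matrix has rank 12 and Smith normal form diag(1,1,1,1,1,1,1,1,1,1,1,2).

Computing H_k = (kernel of ∂_k) / (image of ∂_{k+1}):

  H_1: rank ker ∂_1 − rank ∂_2 = (18 − 6) − 12 = 0, and ∂_2 has invariant factor 2 > 1, so H_1 ≅ Z/2.

H_1 = Z/2.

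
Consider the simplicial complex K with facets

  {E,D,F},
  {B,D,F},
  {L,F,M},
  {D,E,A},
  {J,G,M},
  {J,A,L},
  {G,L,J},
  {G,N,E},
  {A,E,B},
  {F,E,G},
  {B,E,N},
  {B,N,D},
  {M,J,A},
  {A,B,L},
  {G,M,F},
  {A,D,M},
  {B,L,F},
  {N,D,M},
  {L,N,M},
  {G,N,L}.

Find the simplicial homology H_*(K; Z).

H_0 = Z,  H_1 = Z ⊕ Z/2Z,  H_2 = 0.

We work with the vertex ordering A < B < D < E < F < G < J < L < M < N. The simplices of K, each written with vertices in increasing order, are:

  0-simplices (10): A, B, D, E, F, G, J, L, M, N
  1-simplices (30): AB, AD, AE, AJ, AL, AM, BD, BE, BF, BL, BN, DE, DF, DM, DN, EF, EG, EN, FG, FL, FM, GJ, GL, GM, GN, JL, JM, LM, LN, MN
  2-simplices (20): ABE, ABL, ADE, ADM, AJL, AJM, BDF, BDN, BEN, BFL, DEF, DMN, EFG, EGN, FGM, FLM, GJL, GJM, GLN, LMN

Hence C_0 ≅ Z^10, C_1 ≅ Z^30, C_2 ≅ Z^20.

∂_1: C_1 → C_0 maps an edge to its endpoints' difference, ∂[p,q] = q − p. For instance
  ∂EN = N − E.
As a 10×30 matrix over Z this has rank 9, with invariant factors (1,1,1,1,1,1,1,1,1).

Boundary ∂_2: C_2 → C_1 acts by ∂[p,q,r] = [q,r] − [p,r] + [p,q]. For instance
  ∂LMN = MN − LN + LM,
  ∂ABE = BE − AE + AB.
As a 30×20 matrix over Z this has rank 20, with invariant factors (1,1,1,1,1,1,1,1,1,1,1,1,1,1,1,1,1,1,1,2).

Reading off H_k = ker ∂_k / im ∂_{k+1}:

  H_0: rank C_0 − rank ∂_1 = 10 − 9 = 1, and the invariant factors of ∂_1 are all 1, so H_0 = Z.
  H_1: rank ker ∂_1 − rank ∂_2 = (30 − 9) − 20 = 1, and ∂_2 has invariant factor 2 > 1, so H_1 = Z ⊕ Z/2Z.
  H_2: rank ker ∂_2 − rank ∂_3 = (20 − 20) − 0 = 0, and there is no ∂_3, so H_2 = 0.

As a check, the Euler characteristic is 10 − 30 + 20 = 0, which agrees with 1 − 1 + 0 = 0.
(K is a triangulation of the Klein bottle.)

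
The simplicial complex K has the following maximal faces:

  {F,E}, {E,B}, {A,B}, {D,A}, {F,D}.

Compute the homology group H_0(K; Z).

Fix the vertex order A < B < D < E < F and write every simplex with vertices in increasing order. Then dim K = 1 and the simplices of K are:

  0-simplices (5): A, B, D, E, F
  1-simplices (5): AB, AD, BE, DF, EF

so the chain groups are C_0 ≅ Z^5, C_1 ≅ Z^5.

Boundary ∂_1: C_1 → C_0 is given by ∂[p,q] = [q] − [p]. For instance
  ∂AB = B − A.
This gives a 5×5 integer matrix of rank 4; reducing to Smith normal form yields diagonal entries (1,1,1,1).

Reading off H_k = ker ∂_k / im ∂_{k+1}:

  H_0: rank C_0 − rank ∂_1 = 5 − 4 = 1, and the invariant factors of ∂_1 are all 1, so H_0 ≅ Z.

H_0 ≅ Z.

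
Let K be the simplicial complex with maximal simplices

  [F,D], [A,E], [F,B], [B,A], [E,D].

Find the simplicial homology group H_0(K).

H_0 = Z.

Take the total order A < B < D < E < F on the vertex set. Then K (dimension 1) consists of the simplices:

  0-simplices (5): A, B, D, E, F
  1-simplices (5): AB, AE, BF, DE, DF

Hence C_0 ≅ Z^5, C_1 ≅ Z^5.

∂_1: C_1 → C_0 sends each edge [p,q] (with p < q) to q − p.
As a 5×5 matrix over Z this has rank 4, with invariant factors (1,1,1,1).

Now H_k = ker ∂_k / im ∂_{k+1}, so:

  H_0: rank C_0 − rank ∂_1 = 5 − 4 = 1, and the invariant factors of ∂_1 are all 1, so H_0 = Z.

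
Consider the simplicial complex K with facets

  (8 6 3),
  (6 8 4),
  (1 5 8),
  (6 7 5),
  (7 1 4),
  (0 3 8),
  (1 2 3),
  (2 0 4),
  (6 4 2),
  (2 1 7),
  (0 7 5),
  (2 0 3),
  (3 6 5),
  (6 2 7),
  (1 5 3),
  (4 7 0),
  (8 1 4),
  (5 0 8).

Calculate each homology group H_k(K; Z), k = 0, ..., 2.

H_0 = Z,  H_1 = Z ⊕ Z/2Z,  H_2 = 0.

Order the vertices as 0 < 1 < 2 < 3 < 4 < 5 < 6 < 7 < 8. Listing each simplex with vertices in this order, K has dimension 2 with simplices:

  0-simplices (9): [0], [1], [2], [3], [4], [5], [6], [7], [8]
  1-simplices (27): (27 of them)
  2-simplices (18): [0,2,3], [0,2,4], [0,3,8], [0,4,7], [0,5,7], [0,5,8], [1,2,3], [1,2,7], [1,3,5], [1,4,7], [1,4,8], [1,5,8], [2,4,6], [2,6,7], [3,5,6], [3,6,8], [4,6,8], [5,6,7]

Hence C_0 ≅ Z^9, C_1 ≅ Z^27, C_2 ≅ Z^18.

∂_1: C_1 → C_0 maps an edge to its endpoints' difference, ∂[p,q] = q − p.
The 9×27 boundary matrix has rank 8 and Smith normal form diag(1,1,1,1,1,1,1,1).

∂_2: C_2 → C_1 maps a triangle to the signed sum of its edges. For instance
  ∂[1,5,8] = [5,8] − [1,8] + [1,5],
  ∂[2,4,6] = [4,6] − [2,6] + [2,4].
The 27×18 boundary matrix has rank 18 and Smith normal form diag(1,1,1,1,1,1,1,1,1,1,1,1,1,1,1,1,1,2).

Computing H_k = (kernel of ∂_k) / (image of ∂_{k+1}):

  H_0: rank C_0 − rank ∂_1 = 9 − 8 = 1, and the invariant factors of ∂_1 are all 1, so H_0 = Z.
  H_1: rank ker ∂_1 − rank ∂_2 = (27 − 8) − 18 = 1, and ∂_2 has invariant factor 2 > 1, so H_1 = Z ⊕ Z/2Z.
  H_2: rank ker ∂_2 − rank ∂_3 = (18 − 18) − 0 = 0, and there is no ∂_3, so H_2 = 0.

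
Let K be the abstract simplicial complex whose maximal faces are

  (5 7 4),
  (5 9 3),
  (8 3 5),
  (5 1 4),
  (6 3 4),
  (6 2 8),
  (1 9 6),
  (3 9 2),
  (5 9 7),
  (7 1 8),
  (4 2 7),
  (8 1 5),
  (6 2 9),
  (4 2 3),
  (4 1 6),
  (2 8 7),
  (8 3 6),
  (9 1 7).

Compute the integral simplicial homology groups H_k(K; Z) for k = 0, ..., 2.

H_0 ≅ Z,  H_1 ≅ Z ⊕ Z/2,  H_2 = 0.

Fix the vertex order 1 < 2 < 3 < 4 < 5 < 6 < 7 < 8 < 9 and write every simplex with vertices in increasing order. Then dim K = 2 and the simplices of K are:

  0-simplices (9): [1], [2], [3], [4], [5], [6], [7], [8], [9]
  1-simplices (27): (27 of them)
  2-simplices (18): [1,4,5], [1,4,6], [1,5,8], [1,6,9], [1,7,8], [1,7,9], [2,3,4], [2,3,9], [2,4,7], [2,6,8], [2,6,9], [2,7,8], [3,4,6], [3,5,8], [3,5,9], [3,6,8], [4,5,7], [5,7,9]

giving chain groups C_0 ≅ Z^9, C_1 ≅ Z^27, C_2 ≅ Z^18.

The boundary map ∂_1: C_1 → C_0 maps an edge to its endpoints' difference, ∂[p,q] = q − p. For instance
  ∂[7,8] = [8] − [7].
The 9×27 boundary matrix has rank 8 and Smith normal form diag(1,1,1,1,1,1,1,1).

∂_2: C_2 → C_1 acts by ∂[p,q,r] = [q,r] − [p,r] + [p,q]. For instance
  ∂[3,5,8] = [5,8] − [3,8] + [3,5],
  ∂[1,7,9] = [7,9] − [1,9] + [1,7].
This gives a 27×18 integer matrix of rank 18; reducing to Smith normal form yields diagonal entries (1,1,1,1,1,1,1,1,1,1,1,1,1,1,1,1,1,2).

From H_k ≅ ker(∂_k) / im(∂_{k+1}) we obtain:

  H_0: rank C_0 − rank ∂_1 = 9 − 8 = 1, and the invariant factors of ∂_1 are all 1, so H_0 ≅ Z.
  H_1: rank ker ∂_1 − rank ∂_2 = (27 − 8) − 18 = 1, and ∂_2 has invariant factor 2 > 1, so H_1 ≅ Z ⊕ Z/2.
  H_2: rank ker ∂_2 − rank ∂_3 = (18 − 18) − 0 = 0, and there is no ∂_3, so H_2 ≅ 0.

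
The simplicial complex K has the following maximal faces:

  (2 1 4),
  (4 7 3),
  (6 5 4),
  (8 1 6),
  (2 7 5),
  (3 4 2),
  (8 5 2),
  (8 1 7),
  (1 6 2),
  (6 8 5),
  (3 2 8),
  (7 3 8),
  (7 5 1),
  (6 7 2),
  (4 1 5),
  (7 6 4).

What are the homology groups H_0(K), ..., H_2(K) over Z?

Order the vertices as 1 < 2 < 3 < 4 < 5 < 6 < 7 < 8. Listing each simplex with vertices in this order, K has dimension 2 with simplices:

  0-simplices (8): [1], [2], [3], [4], [5], [6], [7], [8]
  1-simplices (24): (24 of them)
  2-simplices (16): [1,2,4], [1,2,6], [1,4,5], [1,5,7], [1,6,8], [1,7,8], [2,3,4], [2,3,8], [2,5,7], [2,5,8], [2,6,7], [3,4,7], [3,7,8], [4,5,6], [4,6,7], [5,6,8]

so the chain groups are C_0 ≅ Z^8, C_1 ≅ Z^24, C_2 ≅ Z^16.

The boundary map ∂_1: C_1 → C_0 maps an edge to its endpoints' difference, ∂[p,q] = q − p. For instance
  ∂[2,4] = [4] − [2].
As a 8×24 matrix over Z this has rank 7, with invariant factors (1,1,1,1,1,1,1).

∂_2: C_2 → C_1 sends each 2-simplex [p,q,r] to [q,r] − [p,r] + [p,q]. For instance
  ∂[1,4,5] = [4,5] − [1,5] + [1,4],
  ∂[1,6,8] = [6,8] − [1,8] + [1,6].
The resulting 24×16 matrix has rank 15, and its Smith normal form has invariant factors (1,1,1,1,1,1,1,1,1,1,1,1,1,1,1).

Computing H_k = (kernel of ∂_k) / (image of ∂_{k+1}):

  H_0: rank C_0 − rank ∂_1 = 8 − 7 = 1, and the invariant factors of ∂_1 are all 1, so H_0 ≅ Z.
  H_1: rank ker ∂_1 − rank ∂_2 = (24 − 7) − 15 = 2, and the invariant factors of ∂_2 are all 1, so H_1 ≅ Z^2.
  H_2: rank ker ∂_2 − rank ∂_3 = (16 − 15) − 0 = 1, and there is no ∂_3, so H_2 ≅ Z.

H_0 = Z,  H_1 = Z^2,  H_2 = Z.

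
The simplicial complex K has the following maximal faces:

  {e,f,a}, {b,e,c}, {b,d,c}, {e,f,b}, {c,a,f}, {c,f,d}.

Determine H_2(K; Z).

We work with the vertex ordering a < b < c < d < e < f. The simplices of K, each written with vertices in increasing order, are:

  0-simplices (6): a, b, c, d, e, f
  1-simplices (12): ac, ae, af, bc, bd, be, bf, cd, ce, cf, df, ef
  2-simplices (6): acf, aef, bcd, bce, bef, cdf

giving chain groups C_0 ≅ Z^6, C_1 ≅ Z^12, C_2 ≅ Z^6.

The boundary map ∂_1: C_1 → C_0 is given by ∂[p,q] = [q] − [p]. For instance
  ∂cd = d − c.
This gives a 6×12 integer matrix of rank 5; reducing to Smith normal form yields diagonal entries (1,1,1,1,1).

Boundary ∂_2: C_2 → C_1 maps a triangle to the signed sum of its edges. For instance
  ∂aef = ef − af + ae,
  ∂bce = ce − be + bc.
This gives a 12×6 integer matrix of rank 6; reducing to Smith normal form yields diagonal entries (1,1,1,1,1,1).

From H_k ≅ ker(∂_k) / im(∂_{k+1}) we obtain:

  H_2: rank ker ∂_2 − rank ∂_3 = (6 − 6) − 0 = 0, and there is no ∂_3, so H_2 ≅ 0.

(K is a triangulation of the cylinder S^1 x I.)

H_2 = 0.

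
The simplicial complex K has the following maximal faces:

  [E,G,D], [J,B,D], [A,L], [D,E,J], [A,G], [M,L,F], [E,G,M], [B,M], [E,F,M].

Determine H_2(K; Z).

H_2 = 0.

Order the vertices as A < B < D < E < F < G < J < L < M. Listing each simplex with vertices in this order, K has dimension 2 with simplices:

  0-simplices (9): A, B, D, E, F, G, J, L, M
  1-simplices (16): AG, AL, BD, BJ, BM, DE, DG, DJ, EF, EG, EJ, EM, FL, FM, GM, LM
  2-simplices (6): BDJ, DEG, DEJ, EFM, EGM, FLM

Hence C_0 ≅ Z^9, C_1 ≅ Z^16, C_2 ≅ Z^6.

The boundary map ∂_1: C_1 → C_0 is given by ∂[p,q] = [q] − [p]. For instance
  ∂EF = F − E.
As a 9×16 matrix over Z this has rank 8, with invariant factors (1,1,1,1,1,1,1,1).

Boundary ∂_2: C_2 → C_1 acts by ∂[p,q,r] = [q,r] − [p,r] + [p,q]. For instance
  ∂EGM = GM − EM + EG,
  ∂FLM = LM − FM + FL.
As a 16×6 matrix over Z this has rank 6, with invariant factors (1,1,1,1,1,1).

Now H_k = ker ∂_k / im ∂_{k+1}, so:

  H_2: rank ker ∂_2 − rank ∂_3 = (6 − 6) − 0 = 0, and there is no ∂_3, so H_2 ≅ 0.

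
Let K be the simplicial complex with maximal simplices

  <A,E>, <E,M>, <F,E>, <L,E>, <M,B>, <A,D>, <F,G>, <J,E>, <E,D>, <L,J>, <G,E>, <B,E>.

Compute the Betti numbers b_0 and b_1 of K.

K has 9 vertices, 12 edges.
rank ∂_0 = 0, rank ∂_1 = 8 ⇒ b_0 = 9 − 0 − 8 = 1; all invariant factors of ∂_1 are 1 so no torsion. So H_0 ≅ Z.
rank ∂_1 = 8, rank ∂_2 = 0 ⇒ b_1 = 12 − 8 − 0 = 4. So H_1 ≅ Z^4.

b_0 = 1, b_1 = 4.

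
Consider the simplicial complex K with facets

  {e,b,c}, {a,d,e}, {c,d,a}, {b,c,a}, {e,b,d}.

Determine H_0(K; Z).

H_0 = Z.

Fix the vertex order a < b < c < d < e and write every simplex with vertices in increasing order. Then dim K = 2 and the simplices of K are:

  0-simplices (5): a, b, c, d, e
  1-simplices (10): ab, ac, ad, ae, bc, bd, be, cd, ce, de
  2-simplices (5): abc, acd, ade, bce, bde

giving chain groups C_0 ≅ Z^5, C_1 ≅ Z^10, C_2 ≅ Z^5.

Boundary ∂_1: C_1 → C_0 maps an edge to its endpoints' difference, ∂[p,q] = q − p. For instance
  ∂de = e − d.
The resulting 5×10 matrix has rank 4, and its Smith normal form has invariant factors (1,1,1,1).

The boundary map ∂_2: C_2 → C_1 maps a triangle to the signed sum of its edges. For instance
  ∂acd = cd − ad + ac,
  ∂ade = de − ae + ad.
The 10×5 boundary matrix has rank 5 and Smith normal form diag(1,1,1,1,1).

Now H_k = ker ∂_k / im ∂_{k+1}, so:

  H_0: rank C_0 − rank ∂_1 = 5 − 4 = 1, and the invariant factors of ∂_1 are all 1, so H_0 ≅ Z.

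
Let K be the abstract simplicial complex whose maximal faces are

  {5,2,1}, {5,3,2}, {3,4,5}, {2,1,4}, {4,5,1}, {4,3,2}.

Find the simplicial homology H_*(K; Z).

H_0 ≅ Z,  H_1 = 0,  H_2 ≅ Z.

We work with the vertex ordering 1 < 2 < 3 < 4 < 5. The simplices of K, each written with vertices in increasing order, are:

  0-simplices (5): [1], [2], [3], [4], [5]
  1-simplices (9): [1,2], [1,4], [1,5], [2,3], [2,4], [2,5], [3,4], [3,5], [4,5]
  2-simplices (6): [1,2,4], [1,2,5], [1,4,5], [2,3,4], [2,3,5], [3,4,5]

giving chain groups C_0 ≅ Z^5, C_1 ≅ Z^9, C_2 ≅ Z^6.

The boundary map ∂_1: C_1 → C_0 sends each edge [p,q] (with p < q) to q − p. For instance
  ∂[1,2] = [2] − [1].
As a 5×9 matrix over Z this has rank 4, with invariant factors (1,1,1,1).

∂_2: C_2 → C_1 acts by ∂[p,q,r] = [q,r] − [p,r] + [p,q]. For instance
  ∂[3,4,5] = [4,5] − [3,5] + [3,4],
  ∂[1,2,4] = [2,4] − [1,4] + [1,2].
As a 9×6 matrix over Z this has rank 5, with invariant factors (1,1,1,1,1).

Computing H_k = (kernel of ∂_k) / (image of ∂_{k+1}):

  H_0: rank C_0 − rank ∂_1 = 5 − 4 = 1, and the invariant factors of ∂_1 are all 1, so H_0 ≅ Z.
  H_1: rank ker ∂_1 − rank ∂_2 = (9 − 4) − 5 = 0, and the invariant factors of ∂_2 are all 1, so H_1 ≅ 0.
  H_2: rank ker ∂_2 − rank ∂_3 = (6 − 5) − 0 = 1, and there is no ∂_3, so H_2 ≅ Z.

(K is a triangulation of the 2-sphere S^2.)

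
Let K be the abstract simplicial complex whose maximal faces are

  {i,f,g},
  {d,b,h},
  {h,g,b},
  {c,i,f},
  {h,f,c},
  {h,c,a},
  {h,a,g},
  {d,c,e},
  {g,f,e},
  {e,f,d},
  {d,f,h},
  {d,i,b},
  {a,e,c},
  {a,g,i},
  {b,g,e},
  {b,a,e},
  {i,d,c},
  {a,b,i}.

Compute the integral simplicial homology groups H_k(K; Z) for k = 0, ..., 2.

H_0 ≅ Z,  H_1 ≅ Z ⊕ Z/2,  H_2 = 0.

Take the total order a < b < c < d < e < f < g < h < i on the vertex set. Then K (dimension 2) consists of the simplices:

  0-simplices (9): a, b, c, d, e, f, g, h, i
  1-simplices (27): ab, ac, ae, ag, ah, ai, bd, be, bg, bh, bi, cd, ce, cf, ch, ci, de, df, dh, di, ef, eg, fg, fh, fi, gh, gi
  2-simplices (18): abe, abi, ace, ach, agh, agi, bdh, bdi, beg, bgh, cde, cdi, cfh, cfi, def, dfh, efg, fgi

Hence C_0 ≅ Z^9, C_1 ≅ Z^27, C_2 ≅ Z^18.

Boundary ∂_1: C_1 → C_0 maps an edge to its endpoints' difference, ∂[p,q] = q − p. For instance
  ∂de = e − d.
This gives a 9×27 integer matrix of rank 8; reducing to Smith normal form yields diagonal entries (1,1,1,1,1,1,1,1).

∂_2: C_2 → C_1 acts by ∂[p,q,r] = [q,r] − [p,r] + [p,q]. For instance
  ∂efg = fg − eg + ef,
  ∂abi = bi − ai + ab.
The 27×18 boundary matrix has rank 18 and Smith normal form diag(1,1,1,1,1,1,1,1,1,1,1,1,1,1,1,1,1,2).

Reading off H_k = ker ∂_k / im ∂_{k+1}:

  H_0: rank C_0 − rank ∂_1 = 9 − 8 = 1, and the invariant factors of ∂_1 are all 1, so H_0 ≅ Z.
  H_1: rank ker ∂_1 − rank ∂_2 = (27 − 8) − 18 = 1, and ∂_2 has invariant factor 2 > 1, so H_1 ≅ Z ⊕ Z/2.
  H_2: rank ker ∂_2 − rank ∂_3 = (18 − 18) − 0 = 0, and there is no ∂_3, so H_2 ≅ 0.

(K is a triangulation of the Klein bottle.)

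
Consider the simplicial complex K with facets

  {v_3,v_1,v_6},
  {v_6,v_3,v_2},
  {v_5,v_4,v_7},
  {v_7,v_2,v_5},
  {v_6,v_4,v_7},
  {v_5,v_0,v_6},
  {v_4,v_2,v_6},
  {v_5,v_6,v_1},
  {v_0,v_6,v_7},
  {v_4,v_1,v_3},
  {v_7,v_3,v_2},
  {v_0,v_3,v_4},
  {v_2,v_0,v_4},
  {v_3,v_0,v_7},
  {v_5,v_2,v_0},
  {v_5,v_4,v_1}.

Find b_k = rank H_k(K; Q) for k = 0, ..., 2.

b_0 = 1, b_1 = 2, b_2 = 1.

Fix the vertex order v_0 < v_1 < v_2 < v_3 < v_4 < v_5 < v_6 < v_7 and write every simplex with vertices in increasing order. Then dim K = 2 and the simplices of K are:

  0-simplices (8): [v_0], [v_1], [v_2], [v_3], [v_4], [v_5], [v_6], [v_7]
  1-simplices (24): (24 of them)
  2-simplices (16): (16 of them)

so the chain groups are C_0 ≅ Z^8, C_1 ≅ Z^24, C_2 ≅ Z^16.

The boundary map ∂_1: C_1 → C_0 maps an edge to its endpoints' difference, ∂[p,q] = q − p. For instance
  ∂[v_0,v_7] = [v_7] − [v_0].
As a 8×24 matrix over Z this has rank 7, with invariant factors (1,1,1,1,1,1,1).

Boundary ∂_2: C_2 → C_1 acts by ∂[p,q,r] = [q,r] − [p,r] + [p,q]. For instance
  ∂[v_4,v_6,v_7] = [v_6,v_7] − [v_4,v_7] + [v_4,v_6],
  ∂[v_2,v_5,v_7] = [v_5,v_7] − [v_2,v_7] + [v_2,v_5].
The 24×16 boundary matrix has rank 15 and Smith normal form diag(1,1,1,1,1,1,1,1,1,1,1,1,1,1,1).

Computing H_k = (kernel of ∂_k) / (image of ∂_{k+1}):

  H_0: rank C_0 − rank ∂_1 = 8 − 7 = 1, and the invariant factors of ∂_1 are all 1, so H_0 ≅ Z.
  H_1: rank ker ∂_1 − rank ∂_2 = (24 − 7) − 15 = 2, and the invariant factors of ∂_2 are all 1, so H_1 ≅ Z^2.
  H_2: rank ker ∂_2 − rank ∂_3 = (16 − 15) − 0 = 1, and there is no ∂_3, so H_2 ≅ Z.

As a check, the Euler characteristic is 8 − 24 + 16 = 0, which agrees with 1 − 2 + 1 = 0.
(K is a triangulation of the torus T^2.)

Hence the Betti numbers are b_0 = 1, b_1 = 2, b_2 = 1.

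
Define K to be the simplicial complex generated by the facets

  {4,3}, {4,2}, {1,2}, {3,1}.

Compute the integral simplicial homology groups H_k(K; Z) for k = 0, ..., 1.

H_0 ≅ Z,  H_1 ≅ Z.

We work with the vertex ordering 1 < 2 < 3 < 4. The simplices of K, each written with vertices in increasing order, are:

  0-simplices (4): [1], [2], [3], [4]
  1-simplices (4): [1,2], [1,3], [2,4], [3,4]

so the chain groups are C_0 ≅ Z^4, C_1 ≅ Z^4.

Boundary ∂_1: C_1 → C_0 maps an edge to its endpoints' difference, ∂[p,q] = q − p. For instance
  ∂[1,3] = [3] − [1].
The resulting 4×4 matrix has rank 3, and its Smith normal form has invariant factors (1,1,1).

Reading off H_k = ker ∂_k / im ∂_{k+1}:

  H_0: rank C_0 − rank ∂_1 = 4 − 3 = 1, and the invariant factors of ∂_1 are all 1, so H_0 ≅ Z.
  H_1: rank ker ∂_1 − rank ∂_2 = (4 − 3) − 0 = 1, and there is no ∂_2, so H_1 ≅ Z.

As a check, the Euler characteristic is 4 − 4 = 0, which agrees with 1 − 1 = 0.
(K is a triangulation of the circle S^1.)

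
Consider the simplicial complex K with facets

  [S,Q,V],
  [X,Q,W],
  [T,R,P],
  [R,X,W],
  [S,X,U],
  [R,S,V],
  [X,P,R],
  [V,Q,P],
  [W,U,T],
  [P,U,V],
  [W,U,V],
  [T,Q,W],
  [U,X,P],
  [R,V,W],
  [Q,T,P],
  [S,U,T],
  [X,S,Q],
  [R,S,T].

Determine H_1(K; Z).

H_1 ≅ Z^2.

Order the vertices as P < Q < R < S < T < U < V < W < X. Listing each simplex with vertices in this order, K has dimension 2 with simplices:

  0-simplices (9): P, Q, R, S, T, U, V, W, X
  1-simplices (27): PQ, PR, PT, PU, PV, PX, QS, QT, QV, QW, QX, RS, RT, RV, RW, RX, ST, SU, SV, SX, TU, TW, UV, UW, UX, VW, WX
  2-simplices (18): PQT, PQV, PRT, PRX, PUV, PUX, QSV, QSX, QTW, QWX, RST, RSV, RVW, RWX, STU, SUX, TUW, UVW

so the chain groups are C_0 ≅ Z^9, C_1 ≅ Z^27, C_2 ≅ Z^18.

The boundary map ∂_1: C_1 → C_0 maps an edge to its endpoints' difference, ∂[p,q] = q − p. For instance
  ∂RT = T − R.
The resulting 9×27 matrix has rank 8, and its Smith normal form has invariant factors (1,1,1,1,1,1,1,1).

Boundary ∂_2: C_2 → C_1 acts by ∂[p,q,r] = [q,r] − [p,r] + [p,q]. For instance
  ∂QTW = TW − QW + QT,
  ∂RSV = SV − RV + RS.
The 27×18 boundary matrix has rank 17 and Smith normal form diag(1,1,1,1,1,1,1,1,1,1,1,1,1,1,1,1,1).

Reading off H_k = ker ∂_k / im ∂_{k+1}:

  H_1: rank ker ∂_1 − rank ∂_2 = (27 − 8) − 17 = 2, and the invariant factors of ∂_2 are all 1, so H_1 = Z^2.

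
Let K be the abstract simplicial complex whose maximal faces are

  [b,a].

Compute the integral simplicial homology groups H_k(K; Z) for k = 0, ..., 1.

H_0 = Z,  H_1 = 0.

We work with the vertex ordering a < b. The simplices of K, each written with vertices in increasing order, are:

  0-simplices (2): a, b
  1-simplices (1): ab

giving chain groups C_0 ≅ Z^2, C_1 ≅ Z^1.

The boundary map ∂_1: C_1 → C_0 sends each edge [p,q] (with p < q) to q − p.
As a 2×1 matrix over Z this has rank 1, with invariant factors (1).

Reading off H_k = ker ∂_k / im ∂_{k+1}:

  H_0: rank C_0 − rank ∂_1 = 2 − 1 = 1, and the invariant factors of ∂_1 are all 1, so H_0 ≅ Z.
  H_1: rank ker ∂_1 − rank ∂_2 = (1 − 1) − 0 = 0, and there is no ∂_2, so H_1 ≅ 0.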